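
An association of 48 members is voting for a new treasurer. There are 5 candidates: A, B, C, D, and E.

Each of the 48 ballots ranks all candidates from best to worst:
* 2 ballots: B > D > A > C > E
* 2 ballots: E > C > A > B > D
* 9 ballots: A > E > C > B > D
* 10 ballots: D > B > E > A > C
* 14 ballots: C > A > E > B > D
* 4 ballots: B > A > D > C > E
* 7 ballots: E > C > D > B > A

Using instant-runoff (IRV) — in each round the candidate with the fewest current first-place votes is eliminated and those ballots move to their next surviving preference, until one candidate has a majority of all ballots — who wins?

Round 1: A 9, B 6, C 14, D 10, E 9. B eliminated.
Round 2: A 13, C 14, D 12, E 9. E eliminated.
Round 3: A 13, C 23, D 12. D eliminated.
Round 4: A 25, C 23. A has a majority (≥25).

A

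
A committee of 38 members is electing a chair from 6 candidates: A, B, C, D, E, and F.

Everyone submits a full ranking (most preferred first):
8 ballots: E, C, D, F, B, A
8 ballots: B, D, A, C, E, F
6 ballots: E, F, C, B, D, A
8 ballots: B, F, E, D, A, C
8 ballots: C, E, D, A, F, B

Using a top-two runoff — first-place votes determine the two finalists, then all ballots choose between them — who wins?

Round 1 first-place votes: A 0, B 16, C 8, D 0, E 14, F 0. B and E advance.
Runoff: B is ranked above E on 16 ballots, E above B on 22.

E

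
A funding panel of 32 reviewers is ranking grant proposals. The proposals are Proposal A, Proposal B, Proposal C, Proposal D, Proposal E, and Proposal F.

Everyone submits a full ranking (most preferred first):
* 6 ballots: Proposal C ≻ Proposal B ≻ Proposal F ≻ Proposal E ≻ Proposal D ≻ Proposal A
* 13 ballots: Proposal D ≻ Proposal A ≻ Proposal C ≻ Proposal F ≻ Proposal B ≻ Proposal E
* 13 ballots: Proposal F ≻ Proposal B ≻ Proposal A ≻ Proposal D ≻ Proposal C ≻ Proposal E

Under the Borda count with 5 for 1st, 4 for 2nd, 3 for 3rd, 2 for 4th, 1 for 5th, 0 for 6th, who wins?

Proposal F

Proposal A: 6×0 + 13×4 + 13×3 = 91
Proposal B: 6×4 + 13×1 + 13×4 = 89
Proposal C: 6×5 + 13×3 + 13×1 = 82
Proposal D: 6×1 + 13×5 + 13×2 = 97
Proposal E: 6×2 + 13×0 + 13×0 = 12
Proposal F: 6×3 + 13×2 + 13×5 = 109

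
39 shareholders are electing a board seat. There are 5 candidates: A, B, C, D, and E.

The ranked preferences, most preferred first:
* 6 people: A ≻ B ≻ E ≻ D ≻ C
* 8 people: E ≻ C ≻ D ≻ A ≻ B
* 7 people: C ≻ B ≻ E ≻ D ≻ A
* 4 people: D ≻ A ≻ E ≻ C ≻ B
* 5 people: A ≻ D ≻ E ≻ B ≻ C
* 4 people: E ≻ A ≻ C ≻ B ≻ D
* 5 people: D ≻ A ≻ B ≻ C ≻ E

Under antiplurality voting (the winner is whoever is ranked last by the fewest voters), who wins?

Last-place votes: A 7, B 12, C 11, D 4, E 5.

D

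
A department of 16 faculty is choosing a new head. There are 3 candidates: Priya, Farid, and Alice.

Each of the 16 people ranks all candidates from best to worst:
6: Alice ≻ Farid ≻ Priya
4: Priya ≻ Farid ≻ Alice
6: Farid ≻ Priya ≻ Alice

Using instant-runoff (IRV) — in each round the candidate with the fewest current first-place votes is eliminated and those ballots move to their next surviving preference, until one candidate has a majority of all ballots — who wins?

Round 1: Priya 4, Farid 6, Alice 6. Priya eliminated.
Round 2: Farid 10, Alice 6. Farid has a majority (≥9).

Farid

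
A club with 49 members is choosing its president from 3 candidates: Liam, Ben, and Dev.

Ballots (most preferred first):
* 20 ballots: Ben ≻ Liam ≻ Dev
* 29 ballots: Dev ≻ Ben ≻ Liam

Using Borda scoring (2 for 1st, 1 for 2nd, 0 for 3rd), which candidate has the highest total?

Liam: 20×1 + 29×0 = 20
Ben: 20×2 + 29×1 = 69
Dev: 20×0 + 29×2 = 58

Ben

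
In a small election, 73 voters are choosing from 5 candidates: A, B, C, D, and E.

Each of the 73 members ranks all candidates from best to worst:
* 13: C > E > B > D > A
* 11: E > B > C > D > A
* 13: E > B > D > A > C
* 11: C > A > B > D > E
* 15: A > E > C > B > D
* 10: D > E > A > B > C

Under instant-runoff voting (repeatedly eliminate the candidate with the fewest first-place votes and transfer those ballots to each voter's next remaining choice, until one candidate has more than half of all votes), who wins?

Round 1: A 15, B 0, C 24, D 10, E 24. B eliminated.
Round 2: A 15, C 24, D 10, E 24. D eliminated.
Round 3: A 15, C 24, E 34. A eliminated.
Round 4: C 24, E 49. E has a majority (≥37).

E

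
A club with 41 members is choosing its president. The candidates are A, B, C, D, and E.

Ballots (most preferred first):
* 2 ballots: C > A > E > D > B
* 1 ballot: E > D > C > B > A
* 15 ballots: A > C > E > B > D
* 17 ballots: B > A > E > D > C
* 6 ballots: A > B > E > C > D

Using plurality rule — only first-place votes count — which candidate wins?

First-place votes: A 21, B 17, C 2, D 0, E 1.

A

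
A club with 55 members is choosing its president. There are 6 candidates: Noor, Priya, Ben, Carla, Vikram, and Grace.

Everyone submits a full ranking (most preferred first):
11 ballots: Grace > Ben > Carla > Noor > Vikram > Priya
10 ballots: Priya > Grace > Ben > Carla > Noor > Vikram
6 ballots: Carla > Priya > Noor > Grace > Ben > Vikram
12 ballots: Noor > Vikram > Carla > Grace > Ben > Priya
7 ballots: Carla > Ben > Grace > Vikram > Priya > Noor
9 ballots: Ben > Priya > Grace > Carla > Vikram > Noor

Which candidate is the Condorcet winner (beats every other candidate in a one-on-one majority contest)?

Grace

Grace vs Noor: 37–18
Grace vs Priya: 30–25
Grace vs Ben: 39–16
Grace vs Carla: 30–25
Grace vs Vikram: 43–12
Grace beats every other candidate.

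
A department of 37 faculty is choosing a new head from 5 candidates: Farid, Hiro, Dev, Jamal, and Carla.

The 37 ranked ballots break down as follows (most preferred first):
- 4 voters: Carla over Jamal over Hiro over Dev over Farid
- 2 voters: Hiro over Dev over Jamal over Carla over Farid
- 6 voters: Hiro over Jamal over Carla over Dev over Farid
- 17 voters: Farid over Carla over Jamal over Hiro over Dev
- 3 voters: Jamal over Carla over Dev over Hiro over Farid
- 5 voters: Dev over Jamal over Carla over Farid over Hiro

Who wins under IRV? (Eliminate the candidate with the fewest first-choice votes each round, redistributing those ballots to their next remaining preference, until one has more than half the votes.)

Round 1: Farid 17, Hiro 8, Dev 5, Jamal 3, Carla 4. Jamal eliminated.
Round 2: Farid 17, Hiro 8, Dev 5, Carla 7. Dev eliminated.
Round 3: Farid 17, Hiro 8, Carla 12. Hiro eliminated.
Round 4: Farid 17, Carla 20. Carla has a majority (≥19).

Carla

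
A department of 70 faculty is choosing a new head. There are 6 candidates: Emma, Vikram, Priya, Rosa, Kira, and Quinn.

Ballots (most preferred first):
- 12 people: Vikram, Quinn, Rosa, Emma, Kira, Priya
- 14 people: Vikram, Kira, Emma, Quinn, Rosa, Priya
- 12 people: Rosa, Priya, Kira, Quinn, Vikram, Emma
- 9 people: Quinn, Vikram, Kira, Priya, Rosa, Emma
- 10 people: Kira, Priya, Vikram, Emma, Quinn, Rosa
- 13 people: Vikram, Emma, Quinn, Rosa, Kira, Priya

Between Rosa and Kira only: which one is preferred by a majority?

Rosa

Rosa is ranked above Kira on 37 ballots; Kira above Rosa on 33.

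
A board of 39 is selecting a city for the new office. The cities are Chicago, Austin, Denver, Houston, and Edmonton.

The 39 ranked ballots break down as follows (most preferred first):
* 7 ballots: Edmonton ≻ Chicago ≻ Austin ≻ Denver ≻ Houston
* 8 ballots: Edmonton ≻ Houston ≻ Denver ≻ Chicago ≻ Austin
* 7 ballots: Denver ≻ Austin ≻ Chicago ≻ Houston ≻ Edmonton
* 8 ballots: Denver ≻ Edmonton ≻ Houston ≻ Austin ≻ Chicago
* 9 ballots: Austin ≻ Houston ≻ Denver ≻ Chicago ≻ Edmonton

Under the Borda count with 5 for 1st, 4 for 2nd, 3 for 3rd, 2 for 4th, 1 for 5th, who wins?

Denver

Chicago: 7×4 + 8×2 + 7×3 + 8×1 + 9×2 = 91
Austin: 7×3 + 8×1 + 7×4 + 8×2 + 9×5 = 118
Denver: 7×2 + 8×3 + 7×5 + 8×5 + 9×3 = 140
Houston: 7×1 + 8×4 + 7×2 + 8×3 + 9×4 = 113
Edmonton: 7×5 + 8×5 + 7×1 + 8×4 + 9×1 = 123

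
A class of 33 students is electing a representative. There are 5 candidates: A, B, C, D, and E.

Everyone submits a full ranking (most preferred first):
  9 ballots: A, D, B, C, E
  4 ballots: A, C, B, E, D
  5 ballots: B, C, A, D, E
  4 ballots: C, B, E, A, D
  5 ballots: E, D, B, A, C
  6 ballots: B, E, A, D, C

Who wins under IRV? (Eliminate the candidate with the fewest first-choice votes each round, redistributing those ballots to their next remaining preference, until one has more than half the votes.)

Round 1: A 13, B 11, C 4, D 0, E 5. D eliminated.
Round 2: A 13, B 11, C 4, E 5. C eliminated.
Round 3: A 13, B 15, E 5. E eliminated.
Round 4: A 13, B 20. B has a majority (≥17).

B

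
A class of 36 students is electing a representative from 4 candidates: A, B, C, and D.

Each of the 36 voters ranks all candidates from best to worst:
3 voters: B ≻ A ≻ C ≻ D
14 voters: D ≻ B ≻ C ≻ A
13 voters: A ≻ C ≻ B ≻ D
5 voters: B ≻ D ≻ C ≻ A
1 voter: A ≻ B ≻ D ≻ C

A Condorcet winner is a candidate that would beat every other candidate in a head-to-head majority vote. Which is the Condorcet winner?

B

B vs A: 22–14
B vs C: 23–13
B vs D: 22–14
B beats every other candidate.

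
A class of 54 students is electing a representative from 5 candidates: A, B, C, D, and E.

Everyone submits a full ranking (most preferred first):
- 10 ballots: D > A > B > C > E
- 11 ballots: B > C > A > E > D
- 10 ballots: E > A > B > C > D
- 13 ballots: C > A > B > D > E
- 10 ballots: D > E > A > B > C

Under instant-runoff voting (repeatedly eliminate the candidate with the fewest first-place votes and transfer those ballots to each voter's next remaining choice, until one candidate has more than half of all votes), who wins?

B

Round 1: A 0, B 11, C 13, D 20, E 10. A eliminated.
Round 2: B 11, C 13, D 20, E 10. E eliminated.
Round 3: B 21, C 13, D 20. C eliminated.
Round 4: B 34, D 20. B has a majority (≥28).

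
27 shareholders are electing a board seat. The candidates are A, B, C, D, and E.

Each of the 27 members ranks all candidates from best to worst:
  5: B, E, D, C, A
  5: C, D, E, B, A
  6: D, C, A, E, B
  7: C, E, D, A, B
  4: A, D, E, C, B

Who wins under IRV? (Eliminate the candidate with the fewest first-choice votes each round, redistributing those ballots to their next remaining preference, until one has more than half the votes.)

D

Round 1: A 4, B 5, C 12, D 6, E 0. E eliminated.
Round 2: A 4, B 5, C 12, D 6. A eliminated.
Round 3: B 5, C 12, D 10. B eliminated.
Round 4: C 12, D 15. D has a majority (≥14).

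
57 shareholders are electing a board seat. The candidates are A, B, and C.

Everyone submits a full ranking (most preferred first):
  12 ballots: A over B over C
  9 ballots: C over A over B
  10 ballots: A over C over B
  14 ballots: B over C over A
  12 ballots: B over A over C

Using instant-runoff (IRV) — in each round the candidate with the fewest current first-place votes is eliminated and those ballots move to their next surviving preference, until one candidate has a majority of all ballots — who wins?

Round 1: A 22, B 26, C 9. C eliminated.
Round 2: A 31, B 26. A has a majority (≥29).

A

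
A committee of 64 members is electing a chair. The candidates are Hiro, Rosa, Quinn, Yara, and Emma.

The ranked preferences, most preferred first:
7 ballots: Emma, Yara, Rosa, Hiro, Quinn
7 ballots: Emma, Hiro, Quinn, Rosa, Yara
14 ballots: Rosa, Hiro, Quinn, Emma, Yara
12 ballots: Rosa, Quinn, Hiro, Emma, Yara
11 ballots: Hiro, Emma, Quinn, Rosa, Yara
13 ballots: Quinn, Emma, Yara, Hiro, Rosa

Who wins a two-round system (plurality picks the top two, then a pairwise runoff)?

Emma

Round 1 first-place votes: Hiro 11, Rosa 26, Quinn 13, Yara 0, Emma 14. Rosa and Emma advance.
Runoff: Rosa is ranked above Emma on 26 ballots, Emma above Rosa on 38.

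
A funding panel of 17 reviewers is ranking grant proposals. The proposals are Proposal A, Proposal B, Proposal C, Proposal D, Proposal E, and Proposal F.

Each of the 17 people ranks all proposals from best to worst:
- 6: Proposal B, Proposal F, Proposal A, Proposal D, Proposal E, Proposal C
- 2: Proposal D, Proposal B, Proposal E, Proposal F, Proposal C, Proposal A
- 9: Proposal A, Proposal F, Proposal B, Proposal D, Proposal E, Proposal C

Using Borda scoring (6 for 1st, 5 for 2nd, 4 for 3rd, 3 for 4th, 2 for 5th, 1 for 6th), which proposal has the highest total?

Proposal A: 6×4 + 2×1 + 9×6 = 80
Proposal B: 6×6 + 2×5 + 9×4 = 82
Proposal C: 6×1 + 2×2 + 9×1 = 19
Proposal D: 6×3 + 2×6 + 9×3 = 57
Proposal E: 6×2 + 2×4 + 9×2 = 38
Proposal F: 6×5 + 2×3 + 9×5 = 81

Proposal B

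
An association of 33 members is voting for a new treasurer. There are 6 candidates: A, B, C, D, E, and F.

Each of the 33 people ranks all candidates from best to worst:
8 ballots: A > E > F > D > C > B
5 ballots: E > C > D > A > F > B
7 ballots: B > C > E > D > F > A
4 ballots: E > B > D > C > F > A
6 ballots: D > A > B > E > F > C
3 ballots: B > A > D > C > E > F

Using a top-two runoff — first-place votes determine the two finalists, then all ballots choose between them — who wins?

Round 1 first-place votes: A 8, B 10, C 0, D 6, E 9, F 0. B and E advance.
Runoff: B is ranked above E on 16 ballots, E above B on 17.

E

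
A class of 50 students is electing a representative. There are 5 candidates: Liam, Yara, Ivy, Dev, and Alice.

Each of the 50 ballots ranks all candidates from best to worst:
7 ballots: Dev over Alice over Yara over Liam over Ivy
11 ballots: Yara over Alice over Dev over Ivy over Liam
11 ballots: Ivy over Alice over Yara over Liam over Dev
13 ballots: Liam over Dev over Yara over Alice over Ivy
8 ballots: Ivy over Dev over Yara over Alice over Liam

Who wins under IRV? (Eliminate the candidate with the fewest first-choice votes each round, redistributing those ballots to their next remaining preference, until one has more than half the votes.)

Yara

Round 1: Liam 13, Yara 11, Ivy 19, Dev 7, Alice 0. Alice eliminated.
Round 2: Liam 13, Yara 11, Ivy 19, Dev 7. Dev eliminated.
Round 3: Liam 13, Yara 18, Ivy 19. Liam eliminated.
Round 4: Yara 31, Ivy 19. Yara has a majority (≥26).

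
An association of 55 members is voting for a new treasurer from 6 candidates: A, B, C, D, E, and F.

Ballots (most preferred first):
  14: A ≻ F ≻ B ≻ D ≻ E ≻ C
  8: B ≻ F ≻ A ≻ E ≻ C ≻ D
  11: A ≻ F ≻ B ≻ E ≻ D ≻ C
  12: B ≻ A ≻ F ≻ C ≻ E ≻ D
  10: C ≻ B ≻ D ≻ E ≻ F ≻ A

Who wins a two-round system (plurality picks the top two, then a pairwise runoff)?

B

Round 1 first-place votes: A 25, B 20, C 10, D 0, E 0, F 0. A and B advance.
Runoff: A is ranked above B on 25 ballots, B above A on 30.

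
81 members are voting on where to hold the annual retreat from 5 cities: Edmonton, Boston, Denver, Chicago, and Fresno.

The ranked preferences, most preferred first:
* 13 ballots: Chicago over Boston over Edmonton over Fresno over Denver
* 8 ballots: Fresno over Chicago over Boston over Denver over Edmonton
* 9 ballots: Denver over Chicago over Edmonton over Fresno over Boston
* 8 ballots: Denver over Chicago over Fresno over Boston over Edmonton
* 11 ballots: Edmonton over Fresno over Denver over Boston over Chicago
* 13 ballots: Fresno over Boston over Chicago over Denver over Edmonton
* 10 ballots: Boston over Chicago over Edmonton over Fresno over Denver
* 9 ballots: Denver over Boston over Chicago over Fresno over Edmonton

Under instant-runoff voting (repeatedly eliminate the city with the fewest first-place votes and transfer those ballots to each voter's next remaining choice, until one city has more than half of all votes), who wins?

Fresno

Round 1: Edmonton 11, Boston 10, Denver 26, Chicago 13, Fresno 21. Boston eliminated.
Round 2: Edmonton 11, Denver 26, Chicago 23, Fresno 21. Edmonton eliminated.
Round 3: Denver 26, Chicago 23, Fresno 32. Chicago eliminated.
Round 4: Denver 26, Fresno 55. Fresno has a majority (≥41).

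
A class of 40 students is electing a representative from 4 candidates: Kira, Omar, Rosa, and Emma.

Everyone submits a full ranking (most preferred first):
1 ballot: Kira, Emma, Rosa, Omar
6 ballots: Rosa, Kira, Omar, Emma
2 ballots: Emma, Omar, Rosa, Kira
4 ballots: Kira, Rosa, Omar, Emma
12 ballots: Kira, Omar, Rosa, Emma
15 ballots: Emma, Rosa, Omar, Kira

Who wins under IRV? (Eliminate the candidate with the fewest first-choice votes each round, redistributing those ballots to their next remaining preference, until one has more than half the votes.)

Kira

Round 1: Kira 17, Omar 0, Rosa 6, Emma 17. Omar eliminated.
Round 2: Kira 17, Rosa 6, Emma 17. Rosa eliminated.
Round 3: Kira 23, Emma 17. Kira has a majority (≥21).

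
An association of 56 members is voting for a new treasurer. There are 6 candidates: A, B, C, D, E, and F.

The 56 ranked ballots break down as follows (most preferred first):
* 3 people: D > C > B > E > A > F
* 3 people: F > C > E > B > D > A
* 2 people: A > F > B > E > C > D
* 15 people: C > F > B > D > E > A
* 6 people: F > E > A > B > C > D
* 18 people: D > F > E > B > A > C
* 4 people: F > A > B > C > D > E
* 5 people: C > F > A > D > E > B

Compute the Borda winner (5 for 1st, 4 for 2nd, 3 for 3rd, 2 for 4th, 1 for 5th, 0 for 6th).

F

A: 3×1 + 3×0 + 2×5 + 15×0 + 6×3 + 18×1 + 4×4 + 5×3 = 80
B: 3×3 + 3×2 + 2×3 + 15×3 + 6×2 + 18×2 + 4×3 + 5×0 = 126
C: 3×4 + 3×4 + 2×1 + 15×5 + 6×1 + 18×0 + 4×2 + 5×5 = 140
D: 3×5 + 3×1 + 2×0 + 15×2 + 6×0 + 18×5 + 4×1 + 5×2 = 152
E: 3×2 + 3×3 + 2×2 + 15×1 + 6×4 + 18×3 + 4×0 + 5×1 = 117
F: 3×0 + 3×5 + 2×4 + 15×4 + 6×5 + 18×4 + 4×5 + 5×4 = 225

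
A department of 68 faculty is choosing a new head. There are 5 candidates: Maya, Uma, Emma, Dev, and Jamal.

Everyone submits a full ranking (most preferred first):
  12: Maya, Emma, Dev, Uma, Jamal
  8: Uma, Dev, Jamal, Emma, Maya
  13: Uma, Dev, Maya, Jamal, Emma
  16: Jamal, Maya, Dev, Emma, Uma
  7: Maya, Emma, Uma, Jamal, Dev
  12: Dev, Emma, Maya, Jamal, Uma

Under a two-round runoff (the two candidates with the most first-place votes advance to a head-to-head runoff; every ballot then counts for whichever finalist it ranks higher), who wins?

Round 1 first-place votes: Maya 19, Uma 21, Emma 0, Dev 12, Jamal 16. Uma and Maya advance.
Runoff: Uma is ranked above Maya on 21 ballots, Maya above Uma on 47.

Maya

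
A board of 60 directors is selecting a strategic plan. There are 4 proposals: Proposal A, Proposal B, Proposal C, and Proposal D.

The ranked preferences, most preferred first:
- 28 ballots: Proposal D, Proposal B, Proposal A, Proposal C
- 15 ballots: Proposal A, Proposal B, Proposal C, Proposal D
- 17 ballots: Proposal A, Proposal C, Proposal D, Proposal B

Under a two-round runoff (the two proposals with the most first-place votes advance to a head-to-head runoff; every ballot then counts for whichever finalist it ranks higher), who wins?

Proposal A

Round 1 first-place votes: Proposal A 32, Proposal B 0, Proposal C 0, Proposal D 28. Proposal A and Proposal D advance.
Runoff: Proposal A is ranked above Proposal D on 32 ballots, Proposal D above Proposal A on 28.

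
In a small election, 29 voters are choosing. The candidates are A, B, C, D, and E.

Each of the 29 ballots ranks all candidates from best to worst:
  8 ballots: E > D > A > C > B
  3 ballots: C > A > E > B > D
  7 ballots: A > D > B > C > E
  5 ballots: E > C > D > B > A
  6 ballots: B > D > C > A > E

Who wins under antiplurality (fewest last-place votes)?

Last-place votes: A 5, B 8, C 0, D 3, E 13.

C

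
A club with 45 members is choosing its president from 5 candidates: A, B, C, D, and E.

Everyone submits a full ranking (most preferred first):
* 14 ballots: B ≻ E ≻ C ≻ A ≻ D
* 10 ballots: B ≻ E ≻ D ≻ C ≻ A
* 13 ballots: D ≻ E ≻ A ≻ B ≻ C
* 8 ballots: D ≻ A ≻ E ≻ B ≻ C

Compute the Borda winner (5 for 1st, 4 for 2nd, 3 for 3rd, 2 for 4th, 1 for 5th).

E

A: 14×2 + 10×1 + 13×3 + 8×4 = 109
B: 14×5 + 10×5 + 13×2 + 8×2 = 162
C: 14×3 + 10×2 + 13×1 + 8×1 = 83
D: 14×1 + 10×3 + 13×5 + 8×5 = 149
E: 14×4 + 10×4 + 13×4 + 8×3 = 172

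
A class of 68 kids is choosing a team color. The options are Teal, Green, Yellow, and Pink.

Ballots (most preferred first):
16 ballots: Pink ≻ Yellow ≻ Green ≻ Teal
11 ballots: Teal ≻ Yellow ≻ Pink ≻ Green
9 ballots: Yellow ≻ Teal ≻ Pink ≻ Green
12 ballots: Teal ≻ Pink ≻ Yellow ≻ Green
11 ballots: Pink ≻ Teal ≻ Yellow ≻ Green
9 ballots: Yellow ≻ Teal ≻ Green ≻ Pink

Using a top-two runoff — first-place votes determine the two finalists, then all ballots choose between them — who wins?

Round 1 first-place votes: Teal 23, Green 0, Yellow 18, Pink 27. Pink and Teal advance.
Runoff: Pink is ranked above Teal on 27 ballots, Teal above Pink on 41.

Teal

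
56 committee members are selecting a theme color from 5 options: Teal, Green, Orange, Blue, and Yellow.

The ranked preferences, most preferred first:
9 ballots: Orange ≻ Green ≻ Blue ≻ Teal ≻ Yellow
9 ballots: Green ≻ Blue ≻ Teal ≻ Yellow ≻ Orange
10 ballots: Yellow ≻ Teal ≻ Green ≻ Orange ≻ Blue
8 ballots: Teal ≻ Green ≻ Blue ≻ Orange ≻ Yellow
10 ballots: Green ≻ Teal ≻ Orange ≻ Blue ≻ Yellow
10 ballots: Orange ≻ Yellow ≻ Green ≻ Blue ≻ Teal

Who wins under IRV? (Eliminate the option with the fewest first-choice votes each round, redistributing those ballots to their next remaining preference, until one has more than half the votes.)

Round 1: Teal 8, Green 19, Orange 19, Blue 0, Yellow 10. Blue eliminated.
Round 2: Teal 8, Green 19, Orange 19, Yellow 10. Teal eliminated.
Round 3: Green 27, Orange 19, Yellow 10. Yellow eliminated.
Round 4: Green 37, Orange 19. Green has a majority (≥29).

Green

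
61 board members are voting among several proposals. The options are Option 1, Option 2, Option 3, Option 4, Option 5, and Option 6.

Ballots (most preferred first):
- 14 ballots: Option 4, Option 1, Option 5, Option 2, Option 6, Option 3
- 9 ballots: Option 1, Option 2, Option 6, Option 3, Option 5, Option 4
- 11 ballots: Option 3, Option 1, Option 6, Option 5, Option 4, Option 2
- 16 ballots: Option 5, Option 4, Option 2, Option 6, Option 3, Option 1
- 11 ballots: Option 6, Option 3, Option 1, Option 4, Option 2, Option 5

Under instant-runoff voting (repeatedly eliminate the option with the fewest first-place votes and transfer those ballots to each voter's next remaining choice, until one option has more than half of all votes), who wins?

Option 6

Round 1: Option 1 9, Option 2 0, Option 3 11, Option 4 14, Option 5 16, Option 6 11. Option 2 eliminated.
Round 2: Option 1 9, Option 3 11, Option 4 14, Option 5 16, Option 6 11. Option 1 eliminated.
Round 3: Option 3 11, Option 4 14, Option 5 16, Option 6 20. Option 3 eliminated.
Round 4: Option 4 14, Option 5 16, Option 6 31. Option 6 has a majority (≥31).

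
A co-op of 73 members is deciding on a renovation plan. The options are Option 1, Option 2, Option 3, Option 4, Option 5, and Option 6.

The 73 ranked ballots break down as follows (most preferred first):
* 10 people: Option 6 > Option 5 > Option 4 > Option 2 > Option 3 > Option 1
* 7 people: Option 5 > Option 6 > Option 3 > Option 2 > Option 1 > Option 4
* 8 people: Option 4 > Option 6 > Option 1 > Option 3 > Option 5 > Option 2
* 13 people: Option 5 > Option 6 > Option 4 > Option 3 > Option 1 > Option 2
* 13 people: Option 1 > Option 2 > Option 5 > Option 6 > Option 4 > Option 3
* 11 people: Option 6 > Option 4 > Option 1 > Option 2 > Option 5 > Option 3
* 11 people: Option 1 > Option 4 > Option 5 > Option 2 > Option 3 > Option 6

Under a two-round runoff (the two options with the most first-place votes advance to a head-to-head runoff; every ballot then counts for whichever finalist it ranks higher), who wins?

Option 6

Round 1 first-place votes: Option 1 24, Option 2 0, Option 3 0, Option 4 8, Option 5 20, Option 6 21. Option 1 and Option 6 advance.
Runoff: Option 1 is ranked above Option 6 on 24 ballots, Option 6 above Option 1 on 49.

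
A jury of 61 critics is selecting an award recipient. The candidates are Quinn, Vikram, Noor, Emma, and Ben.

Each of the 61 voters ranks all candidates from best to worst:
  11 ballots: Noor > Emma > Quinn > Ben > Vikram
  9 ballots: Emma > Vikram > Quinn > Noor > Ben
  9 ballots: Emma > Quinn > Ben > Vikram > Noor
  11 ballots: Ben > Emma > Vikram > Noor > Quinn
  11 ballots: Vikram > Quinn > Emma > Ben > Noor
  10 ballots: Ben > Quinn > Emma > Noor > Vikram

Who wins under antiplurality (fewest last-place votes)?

Last-place votes: Quinn 11, Vikram 21, Noor 20, Emma 0, Ben 9.

Emma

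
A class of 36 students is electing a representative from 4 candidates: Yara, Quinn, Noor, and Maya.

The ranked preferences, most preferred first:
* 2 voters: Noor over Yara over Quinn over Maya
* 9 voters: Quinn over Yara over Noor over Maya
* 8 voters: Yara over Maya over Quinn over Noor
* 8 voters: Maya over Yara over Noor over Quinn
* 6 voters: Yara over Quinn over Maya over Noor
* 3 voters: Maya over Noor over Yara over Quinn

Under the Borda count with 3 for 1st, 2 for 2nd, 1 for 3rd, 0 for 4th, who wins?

Yara: 2×2 + 9×2 + 8×3 + 8×2 + 6×3 + 3×1 = 83
Quinn: 2×1 + 9×3 + 8×1 + 8×0 + 6×2 + 3×0 = 49
Noor: 2×3 + 9×1 + 8×0 + 8×1 + 6×0 + 3×2 = 29
Maya: 2×0 + 9×0 + 8×2 + 8×3 + 6×1 + 3×3 = 55

Yara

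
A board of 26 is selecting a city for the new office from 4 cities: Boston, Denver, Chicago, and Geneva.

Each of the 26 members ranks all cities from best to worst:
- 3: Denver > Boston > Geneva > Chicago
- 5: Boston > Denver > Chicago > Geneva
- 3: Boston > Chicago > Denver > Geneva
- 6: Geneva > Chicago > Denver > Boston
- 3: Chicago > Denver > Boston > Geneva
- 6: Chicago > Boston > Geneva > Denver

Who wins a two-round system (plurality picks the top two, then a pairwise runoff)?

Round 1 first-place votes: Boston 8, Denver 3, Chicago 9, Geneva 6. Chicago and Boston advance.
Runoff: Chicago is ranked above Boston on 15 ballots, Boston above Chicago on 11.

Chicago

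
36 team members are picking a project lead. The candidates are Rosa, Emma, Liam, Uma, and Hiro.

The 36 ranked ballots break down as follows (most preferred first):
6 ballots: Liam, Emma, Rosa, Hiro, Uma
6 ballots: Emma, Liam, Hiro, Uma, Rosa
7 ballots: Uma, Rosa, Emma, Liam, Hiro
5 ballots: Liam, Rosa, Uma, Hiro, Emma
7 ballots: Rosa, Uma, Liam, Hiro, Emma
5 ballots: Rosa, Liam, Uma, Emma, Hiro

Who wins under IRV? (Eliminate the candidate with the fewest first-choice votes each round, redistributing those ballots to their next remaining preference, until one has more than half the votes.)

Round 1: Rosa 12, Emma 6, Liam 11, Uma 7, Hiro 0. Hiro eliminated.
Round 2: Rosa 12, Emma 6, Liam 11, Uma 7. Emma eliminated.
Round 3: Rosa 12, Liam 17, Uma 7. Uma eliminated.
Round 4: Rosa 19, Liam 17. Rosa has a majority (≥19).

Rosa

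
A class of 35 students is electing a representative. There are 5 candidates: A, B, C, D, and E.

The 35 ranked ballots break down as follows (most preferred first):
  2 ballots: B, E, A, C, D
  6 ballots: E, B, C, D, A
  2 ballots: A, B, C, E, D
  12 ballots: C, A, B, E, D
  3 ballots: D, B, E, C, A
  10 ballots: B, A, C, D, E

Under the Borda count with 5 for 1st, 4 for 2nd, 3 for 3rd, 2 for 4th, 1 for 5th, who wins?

B

A: 2×3 + 6×1 + 2×5 + 12×4 + 3×1 + 10×4 = 113
B: 2×5 + 6×4 + 2×4 + 12×3 + 3×4 + 10×5 = 140
C: 2×2 + 6×3 + 2×3 + 12×5 + 3×2 + 10×3 = 124
D: 2×1 + 6×2 + 2×1 + 12×1 + 3×5 + 10×2 = 63
E: 2×4 + 6×5 + 2×2 + 12×2 + 3×3 + 10×1 = 85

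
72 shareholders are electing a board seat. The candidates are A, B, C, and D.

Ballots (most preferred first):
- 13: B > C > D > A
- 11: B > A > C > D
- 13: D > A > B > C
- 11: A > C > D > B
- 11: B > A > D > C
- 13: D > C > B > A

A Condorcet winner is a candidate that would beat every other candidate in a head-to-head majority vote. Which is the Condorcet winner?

D vs A: 39–33
D vs B: 37–35
D vs C: 37–35
D beats every other candidate.

D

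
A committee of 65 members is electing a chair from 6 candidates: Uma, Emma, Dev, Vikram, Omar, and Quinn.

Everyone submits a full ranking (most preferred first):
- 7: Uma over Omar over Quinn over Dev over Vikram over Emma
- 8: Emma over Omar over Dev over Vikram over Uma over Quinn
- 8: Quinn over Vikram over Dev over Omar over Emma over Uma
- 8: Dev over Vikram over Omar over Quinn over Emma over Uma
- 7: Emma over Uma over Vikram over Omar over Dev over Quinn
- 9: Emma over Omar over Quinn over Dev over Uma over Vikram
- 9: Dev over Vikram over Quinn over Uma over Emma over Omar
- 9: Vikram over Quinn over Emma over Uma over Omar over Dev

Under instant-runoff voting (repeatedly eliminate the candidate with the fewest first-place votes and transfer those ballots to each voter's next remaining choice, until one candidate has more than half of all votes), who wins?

Round 1: Uma 7, Emma 24, Dev 17, Vikram 9, Omar 0, Quinn 8. Omar eliminated.
Round 2: Uma 7, Emma 24, Dev 17, Vikram 9, Quinn 8. Uma eliminated.
Round 3: Emma 24, Dev 17, Vikram 9, Quinn 15. Vikram eliminated.
Round 4: Emma 24, Dev 17, Quinn 24. Dev eliminated.
Round 5: Emma 24, Quinn 41. Quinn has a majority (≥33).

Quinn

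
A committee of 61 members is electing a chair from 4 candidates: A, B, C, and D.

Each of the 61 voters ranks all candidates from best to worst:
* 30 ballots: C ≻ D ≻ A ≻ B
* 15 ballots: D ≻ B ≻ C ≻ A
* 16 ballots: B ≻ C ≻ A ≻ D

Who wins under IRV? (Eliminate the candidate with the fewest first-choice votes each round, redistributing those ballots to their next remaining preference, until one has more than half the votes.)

Round 1: A 0, B 16, C 30, D 15. A eliminated.
Round 2: B 16, C 30, D 15. D eliminated.
Round 3: B 31, C 30. B has a majority (≥31).

B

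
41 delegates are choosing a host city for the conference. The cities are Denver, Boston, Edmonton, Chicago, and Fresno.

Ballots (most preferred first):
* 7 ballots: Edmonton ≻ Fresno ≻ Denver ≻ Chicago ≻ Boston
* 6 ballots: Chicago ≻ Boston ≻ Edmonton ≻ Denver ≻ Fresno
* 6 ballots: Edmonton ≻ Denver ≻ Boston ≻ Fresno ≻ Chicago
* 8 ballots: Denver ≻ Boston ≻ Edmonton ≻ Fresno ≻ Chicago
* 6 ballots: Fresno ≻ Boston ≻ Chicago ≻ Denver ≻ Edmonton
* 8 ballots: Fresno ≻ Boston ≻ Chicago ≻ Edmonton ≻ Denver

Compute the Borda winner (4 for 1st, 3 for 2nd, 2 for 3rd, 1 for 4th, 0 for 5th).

Denver: 7×2 + 6×1 + 6×3 + 8×4 + 6×1 + 8×0 = 76
Boston: 7×0 + 6×3 + 6×2 + 8×3 + 6×3 + 8×3 = 96
Edmonton: 7×4 + 6×2 + 6×4 + 8×2 + 6×0 + 8×1 = 88
Chicago: 7×1 + 6×4 + 6×0 + 8×0 + 6×2 + 8×2 = 59
Fresno: 7×3 + 6×0 + 6×1 + 8×1 + 6×4 + 8×4 = 91

Boston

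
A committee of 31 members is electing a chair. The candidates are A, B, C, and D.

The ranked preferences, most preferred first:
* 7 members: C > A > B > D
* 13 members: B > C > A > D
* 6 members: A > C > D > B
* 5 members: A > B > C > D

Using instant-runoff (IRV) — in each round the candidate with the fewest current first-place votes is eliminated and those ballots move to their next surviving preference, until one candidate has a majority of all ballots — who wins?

Round 1: A 11, B 13, C 7, D 0. D eliminated.
Round 2: A 11, B 13, C 7. C eliminated.
Round 3: A 18, B 13. A has a majority (≥16).

A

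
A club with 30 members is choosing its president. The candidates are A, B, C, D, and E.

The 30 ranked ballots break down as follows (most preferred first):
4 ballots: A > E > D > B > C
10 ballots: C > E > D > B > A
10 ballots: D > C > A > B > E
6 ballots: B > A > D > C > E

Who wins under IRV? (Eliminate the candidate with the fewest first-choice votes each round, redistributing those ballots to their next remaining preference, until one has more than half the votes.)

D

Round 1: A 4, B 6, C 10, D 10, E 0. E eliminated.
Round 2: A 4, B 6, C 10, D 10. A eliminated.
Round 3: B 6, C 10, D 14. B eliminated.
Round 4: C 10, D 20. D has a majority (≥16).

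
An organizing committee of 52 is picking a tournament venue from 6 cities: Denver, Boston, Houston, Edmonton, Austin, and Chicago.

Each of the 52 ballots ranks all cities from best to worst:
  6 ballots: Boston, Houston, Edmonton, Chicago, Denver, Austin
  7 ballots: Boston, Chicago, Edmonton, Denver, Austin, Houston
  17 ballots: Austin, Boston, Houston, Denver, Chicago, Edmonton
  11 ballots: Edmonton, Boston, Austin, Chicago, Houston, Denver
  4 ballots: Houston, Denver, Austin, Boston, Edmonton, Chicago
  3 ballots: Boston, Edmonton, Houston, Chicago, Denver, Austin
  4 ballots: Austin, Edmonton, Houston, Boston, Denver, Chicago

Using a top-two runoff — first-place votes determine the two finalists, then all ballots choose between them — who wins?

Boston

Round 1 first-place votes: Denver 0, Boston 16, Houston 4, Edmonton 11, Austin 21, Chicago 0. Austin and Boston advance.
Runoff: Austin is ranked above Boston on 25 ballots, Boston above Austin on 27.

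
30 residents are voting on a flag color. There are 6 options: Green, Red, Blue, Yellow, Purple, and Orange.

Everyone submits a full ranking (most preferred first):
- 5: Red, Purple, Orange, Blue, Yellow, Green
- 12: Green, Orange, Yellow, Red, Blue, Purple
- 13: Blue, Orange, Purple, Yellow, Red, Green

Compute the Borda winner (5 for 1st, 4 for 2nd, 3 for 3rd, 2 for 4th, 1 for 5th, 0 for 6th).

Green: 5×0 + 12×5 + 13×0 = 60
Red: 5×5 + 12×2 + 13×1 = 62
Blue: 5×2 + 12×1 + 13×5 = 87
Yellow: 5×1 + 12×3 + 13×2 = 67
Purple: 5×4 + 12×0 + 13×3 = 59
Orange: 5×3 + 12×4 + 13×4 = 115

Orange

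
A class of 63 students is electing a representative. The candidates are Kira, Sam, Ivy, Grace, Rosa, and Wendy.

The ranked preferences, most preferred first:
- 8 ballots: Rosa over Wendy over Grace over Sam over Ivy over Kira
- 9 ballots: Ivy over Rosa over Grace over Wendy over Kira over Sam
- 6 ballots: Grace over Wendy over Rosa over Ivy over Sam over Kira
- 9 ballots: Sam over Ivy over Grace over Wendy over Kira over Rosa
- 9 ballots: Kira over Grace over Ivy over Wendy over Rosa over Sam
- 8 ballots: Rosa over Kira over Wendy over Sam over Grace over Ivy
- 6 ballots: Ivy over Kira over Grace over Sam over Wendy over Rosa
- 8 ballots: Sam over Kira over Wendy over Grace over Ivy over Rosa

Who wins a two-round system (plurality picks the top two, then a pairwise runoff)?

Round 1 first-place votes: Kira 9, Sam 17, Ivy 15, Grace 6, Rosa 16, Wendy 0. Sam and Rosa advance.
Runoff: Sam is ranked above Rosa on 23 ballots, Rosa above Sam on 40.

Rosa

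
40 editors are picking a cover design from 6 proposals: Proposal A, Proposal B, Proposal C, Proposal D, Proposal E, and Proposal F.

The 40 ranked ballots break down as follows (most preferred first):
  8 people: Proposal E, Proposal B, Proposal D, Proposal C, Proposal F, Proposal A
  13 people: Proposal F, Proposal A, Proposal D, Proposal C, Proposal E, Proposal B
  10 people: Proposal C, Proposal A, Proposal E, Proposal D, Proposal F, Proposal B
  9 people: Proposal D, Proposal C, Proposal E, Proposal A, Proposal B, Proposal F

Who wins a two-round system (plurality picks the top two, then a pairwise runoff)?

Round 1 first-place votes: Proposal A 0, Proposal B 0, Proposal C 10, Proposal D 9, Proposal E 8, Proposal F 13. Proposal F and Proposal C advance.
Runoff: Proposal F is ranked above Proposal C on 13 ballots, Proposal C above Proposal F on 27.

Proposal C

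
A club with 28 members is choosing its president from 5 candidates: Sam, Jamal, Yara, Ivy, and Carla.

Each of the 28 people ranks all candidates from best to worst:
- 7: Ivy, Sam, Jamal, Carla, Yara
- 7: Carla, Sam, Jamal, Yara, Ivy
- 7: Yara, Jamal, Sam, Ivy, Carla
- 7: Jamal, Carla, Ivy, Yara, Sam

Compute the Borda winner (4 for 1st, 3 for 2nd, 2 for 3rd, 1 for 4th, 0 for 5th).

Sam: 7×3 + 7×3 + 7×2 + 7×0 = 56
Jamal: 7×2 + 7×2 + 7×3 + 7×4 = 77
Yara: 7×0 + 7×1 + 7×4 + 7×1 = 42
Ivy: 7×4 + 7×0 + 7×1 + 7×2 = 49
Carla: 7×1 + 7×4 + 7×0 + 7×3 = 56

Jamal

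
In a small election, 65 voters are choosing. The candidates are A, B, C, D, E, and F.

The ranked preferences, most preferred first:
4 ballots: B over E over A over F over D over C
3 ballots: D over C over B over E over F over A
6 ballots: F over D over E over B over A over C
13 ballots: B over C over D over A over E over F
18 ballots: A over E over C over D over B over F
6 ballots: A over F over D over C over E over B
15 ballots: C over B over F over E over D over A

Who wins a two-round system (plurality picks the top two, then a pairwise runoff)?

Round 1 first-place votes: A 24, B 17, C 15, D 3, E 0, F 6. A and B advance.
Runoff: A is ranked above B on 24 ballots, B above A on 41.

B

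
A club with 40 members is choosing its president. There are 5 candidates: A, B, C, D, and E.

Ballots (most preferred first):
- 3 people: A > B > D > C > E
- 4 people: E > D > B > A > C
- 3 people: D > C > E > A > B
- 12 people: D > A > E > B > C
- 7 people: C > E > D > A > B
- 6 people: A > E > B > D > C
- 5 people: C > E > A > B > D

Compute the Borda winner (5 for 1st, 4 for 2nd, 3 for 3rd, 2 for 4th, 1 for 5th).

A: 3×5 + 4×2 + 3×2 + 12×4 + 7×2 + 6×5 + 5×3 = 136
B: 3×4 + 4×3 + 3×1 + 12×2 + 7×1 + 6×3 + 5×2 = 86
C: 3×2 + 4×1 + 3×4 + 12×1 + 7×5 + 6×1 + 5×5 = 100
D: 3×3 + 4×4 + 3×5 + 12×5 + 7×3 + 6×2 + 5×1 = 138
E: 3×1 + 4×5 + 3×3 + 12×3 + 7×4 + 6×4 + 5×4 = 140

E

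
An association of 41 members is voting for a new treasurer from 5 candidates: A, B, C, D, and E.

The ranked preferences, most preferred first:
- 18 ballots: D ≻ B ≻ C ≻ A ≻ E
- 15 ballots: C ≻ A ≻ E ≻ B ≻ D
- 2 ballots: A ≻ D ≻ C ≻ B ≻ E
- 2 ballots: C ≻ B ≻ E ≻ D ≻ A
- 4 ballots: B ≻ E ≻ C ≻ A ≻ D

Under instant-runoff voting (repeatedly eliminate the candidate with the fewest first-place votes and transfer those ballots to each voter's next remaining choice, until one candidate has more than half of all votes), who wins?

Round 1: A 2, B 4, C 17, D 18, E 0. E eliminated.
Round 2: A 2, B 4, C 17, D 18. A eliminated.
Round 3: B 4, C 17, D 20. B eliminated.
Round 4: C 21, D 20. C has a majority (≥21).

C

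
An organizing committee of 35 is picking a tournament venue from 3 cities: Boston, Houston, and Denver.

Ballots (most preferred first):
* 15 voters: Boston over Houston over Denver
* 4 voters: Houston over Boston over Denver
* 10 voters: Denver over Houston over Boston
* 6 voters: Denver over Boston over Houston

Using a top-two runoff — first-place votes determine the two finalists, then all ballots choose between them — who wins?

Boston

Round 1 first-place votes: Boston 15, Houston 4, Denver 16. Denver and Boston advance.
Runoff: Denver is ranked above Boston on 16 ballots, Boston above Denver on 19.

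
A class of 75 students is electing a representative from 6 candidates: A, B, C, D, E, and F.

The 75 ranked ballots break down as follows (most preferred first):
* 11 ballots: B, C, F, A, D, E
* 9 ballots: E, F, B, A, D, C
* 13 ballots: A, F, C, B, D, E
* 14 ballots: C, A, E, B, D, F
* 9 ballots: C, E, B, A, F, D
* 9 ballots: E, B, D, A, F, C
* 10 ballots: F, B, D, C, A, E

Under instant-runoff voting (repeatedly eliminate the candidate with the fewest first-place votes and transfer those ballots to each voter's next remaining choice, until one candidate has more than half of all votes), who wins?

Round 1: A 13, B 11, C 23, D 0, E 18, F 10. D eliminated.
Round 2: A 13, B 11, C 23, E 18, F 10. F eliminated.
Round 3: A 13, B 21, C 23, E 18. A eliminated.
Round 4: B 21, C 36, E 18. E eliminated.
Round 5: B 39, C 36. B has a majority (≥38).

B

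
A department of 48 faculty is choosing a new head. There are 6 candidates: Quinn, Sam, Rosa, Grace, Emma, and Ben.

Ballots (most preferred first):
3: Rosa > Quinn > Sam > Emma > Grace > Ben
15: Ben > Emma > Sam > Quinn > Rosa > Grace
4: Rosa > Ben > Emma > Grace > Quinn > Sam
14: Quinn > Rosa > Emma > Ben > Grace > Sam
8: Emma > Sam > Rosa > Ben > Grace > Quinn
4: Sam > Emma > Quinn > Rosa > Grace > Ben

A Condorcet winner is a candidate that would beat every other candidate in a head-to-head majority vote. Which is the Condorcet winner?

Emma

Emma vs Quinn: 31–17
Emma vs Sam: 41–7
Emma vs Rosa: 27–21
Emma vs Grace: 48–0
Emma vs Ben: 29–19
Emma beats every other candidate.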